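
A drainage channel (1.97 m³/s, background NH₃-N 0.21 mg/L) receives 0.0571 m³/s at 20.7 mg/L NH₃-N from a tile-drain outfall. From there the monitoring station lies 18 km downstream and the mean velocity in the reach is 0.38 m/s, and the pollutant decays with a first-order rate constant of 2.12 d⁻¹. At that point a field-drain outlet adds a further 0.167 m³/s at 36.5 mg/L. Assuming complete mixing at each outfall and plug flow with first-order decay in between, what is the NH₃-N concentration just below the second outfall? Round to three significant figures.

3.01 mg/L

After mixing, C = (1.970·0.2100 + 0.05710·20.70) / 2.027 = 1.596/2.027 = 0.7872 mg/L; combined flow 2.027 m³/s.
Travel time t = 18·1000 / 0.38 = 47370 s = 13.16 h.
After decay, C = 0.7872 × e^(−kt) = 0.7872 × 0.3128 = 0.2462 mg/L.
At the second outfall, C = (2.027·0.2462 + 0.1670·36.50) / (2.027 + 0.1670) = 3.006 mg/L.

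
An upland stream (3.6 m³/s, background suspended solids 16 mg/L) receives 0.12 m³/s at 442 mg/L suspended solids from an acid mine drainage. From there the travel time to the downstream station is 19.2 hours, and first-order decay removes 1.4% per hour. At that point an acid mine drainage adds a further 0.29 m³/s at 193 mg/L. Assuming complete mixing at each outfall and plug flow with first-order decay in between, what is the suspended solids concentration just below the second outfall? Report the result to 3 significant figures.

35.0 mg/L

Mass balance: C = (3.600·16.00 + 0.1200·442.0) / 3.720 = 110.6/3.720 = 29.74 mg/L; combined flow 3.720 m³/s.
1.4%/h lost → k = −ln(1 − 0.014) = 0.01410 h⁻¹.
First-order decay: C = 29.74·exp(−k·t) = 29.74·0.7628 = 22.69 mg/L.
Second outfall: C = (3.720·22.69 + 0.2900·193.0)/4.010 = 35.01 mg/L.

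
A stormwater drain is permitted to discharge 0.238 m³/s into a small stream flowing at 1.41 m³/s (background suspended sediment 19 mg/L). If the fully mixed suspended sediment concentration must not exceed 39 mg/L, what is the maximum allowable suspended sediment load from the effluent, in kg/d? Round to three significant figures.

Mass balance at the limit: 1.410·19.00 + 0.2380·Cₑ = 1.648·39 → Cₑ = 157.5 mg/L.
Load = 0.2380 m³/s × 157.5 g/m³ × 86 400 s/d = 3238 kg/d.

3240 kg/d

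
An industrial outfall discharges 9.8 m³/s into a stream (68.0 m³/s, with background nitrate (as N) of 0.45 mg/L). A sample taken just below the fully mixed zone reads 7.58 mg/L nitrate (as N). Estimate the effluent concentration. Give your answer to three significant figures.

57.1 mg/L

Mass balance: 68.00·0.4500 + 9.800·Cₑ = 77.80·7.580
→ Cₑ = (77.80·7.580 − 68.00·0.4500) / 9.800 = 57.05 mg/L.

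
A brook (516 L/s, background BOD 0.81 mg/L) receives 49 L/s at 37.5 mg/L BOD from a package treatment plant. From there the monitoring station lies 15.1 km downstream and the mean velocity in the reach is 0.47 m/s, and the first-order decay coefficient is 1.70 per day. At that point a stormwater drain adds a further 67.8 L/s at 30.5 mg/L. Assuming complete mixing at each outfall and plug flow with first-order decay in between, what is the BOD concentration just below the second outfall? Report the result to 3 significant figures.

After mixing, C = (516.0·0.8100 + 49.00·37.50) / 565.0 = 2255/565.0 = 3.992 mg/L; combined flow 565.0 L/s.
Travel time t = 15.1·1000 / 0.47 = 32130 s = 8.924 h.
Applying C = C₀e^(−kt): 3.992 × 0.5315 = 2.122 mg/L.
Second outfall: C = (565.0·2.122 + 67.80·30.50)/632.8 = 5.162 mg/L.

5.16 mg/L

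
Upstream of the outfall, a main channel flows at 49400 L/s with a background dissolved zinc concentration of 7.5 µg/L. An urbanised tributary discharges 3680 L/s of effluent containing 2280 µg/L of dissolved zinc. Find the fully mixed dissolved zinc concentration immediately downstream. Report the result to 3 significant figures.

165 µg/L

Flow-weighted average: C = (49400·7.500 + 3680·2280) / 53080 = 8761000/53080 = 165.1 µg/L.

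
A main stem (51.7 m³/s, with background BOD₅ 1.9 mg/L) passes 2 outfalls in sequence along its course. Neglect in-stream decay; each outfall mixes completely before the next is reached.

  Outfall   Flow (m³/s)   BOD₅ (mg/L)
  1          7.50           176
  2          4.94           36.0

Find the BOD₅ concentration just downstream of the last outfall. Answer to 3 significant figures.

24.9 mg/L

After outfall 1: Q = 51.70 + 7.500 = 59.20 m³/s; C = (51.70·1.900 + 7.500·176.0)/59.20 = 23.96 mg/L.
After outfall 2: Q = 59.20 + 4.940 = 64.14 m³/s; C = (59.20·23.96 + 4.940·36.00)/64.14 = 24.88 mg/L.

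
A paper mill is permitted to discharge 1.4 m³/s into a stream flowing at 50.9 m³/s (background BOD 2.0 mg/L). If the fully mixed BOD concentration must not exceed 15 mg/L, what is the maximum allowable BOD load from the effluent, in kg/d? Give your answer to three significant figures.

59000 kg/d

Mass balance at the limit: 50.90·2.000 + 1.400·Cₑ = 52.30·15 → Cₑ = 487.6 mg/L.
Load = 1.400 m³/s × 487.6 g/m³ × 86 400 s/d = 58990 kg/d.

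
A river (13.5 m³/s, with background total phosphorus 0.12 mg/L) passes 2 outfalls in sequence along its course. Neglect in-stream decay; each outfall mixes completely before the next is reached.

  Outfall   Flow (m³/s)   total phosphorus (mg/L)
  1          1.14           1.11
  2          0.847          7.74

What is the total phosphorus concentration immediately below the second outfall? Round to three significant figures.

0.610 mg/L

Outfall 1: combined Q = 14.64 m³/s; C = (13.50·0.1200 + 1.140·1.110)/14.64 = 0.1971 mg/L.
Outfall 2: combined Q = 15.49 m³/s; C = (14.64·0.1971 + 0.8470·7.740)/15.49 = 0.6096 mg/L.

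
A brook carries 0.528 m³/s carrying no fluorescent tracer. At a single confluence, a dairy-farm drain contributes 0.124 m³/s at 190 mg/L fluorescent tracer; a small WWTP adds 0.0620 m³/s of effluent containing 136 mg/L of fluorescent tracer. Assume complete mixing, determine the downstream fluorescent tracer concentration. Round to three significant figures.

Mixed concentration C = ΣQC/ΣQ = (0.5280·0 + 0.1240·190.0 + 0.06200·136.0) / 0.7140 = 31.99/0.7140 = 44.81 mg/L.

44.8 mg/L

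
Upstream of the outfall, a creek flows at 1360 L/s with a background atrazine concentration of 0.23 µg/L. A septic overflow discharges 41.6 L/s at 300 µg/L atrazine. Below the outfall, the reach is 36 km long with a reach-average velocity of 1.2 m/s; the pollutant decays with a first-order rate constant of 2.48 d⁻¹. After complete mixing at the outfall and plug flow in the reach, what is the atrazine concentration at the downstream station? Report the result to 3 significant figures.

Flow-weighted average: C = (1360·0.2300 + 41.60·300.0) / 1402 = 12790/1402 = 9.127 µg/L.
Travel time t = 36·1000 / 1.2 = 30000 s = 8.333 h.
First-order decay: C = 9.127·exp(−k·t) = 9.127·0.4227 = 3.858 µg/L.

3.86 µg/L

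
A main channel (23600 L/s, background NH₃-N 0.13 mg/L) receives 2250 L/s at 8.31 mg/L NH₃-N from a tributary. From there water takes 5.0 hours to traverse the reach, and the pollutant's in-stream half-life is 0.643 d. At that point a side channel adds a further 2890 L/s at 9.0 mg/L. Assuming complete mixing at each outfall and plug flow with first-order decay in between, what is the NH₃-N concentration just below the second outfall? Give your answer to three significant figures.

Conservation of mass: C = (23600·0.1300 + 2250·8.310) / 25850 = 21770/25850 = 0.8420 mg/L; combined flow 25850 L/s.
Half-life 0.643 d → k = ln 2 / 0.643 = 1.078 d⁻¹.
After decay, C = 0.8420 × e^(−kt) = 0.8420 × 0.7989 = 0.6726 mg/L.
Second outfall: C = (25850·0.6726 + 2890·9.000)/28740 = 1.510 mg/L.

1.51 mg/L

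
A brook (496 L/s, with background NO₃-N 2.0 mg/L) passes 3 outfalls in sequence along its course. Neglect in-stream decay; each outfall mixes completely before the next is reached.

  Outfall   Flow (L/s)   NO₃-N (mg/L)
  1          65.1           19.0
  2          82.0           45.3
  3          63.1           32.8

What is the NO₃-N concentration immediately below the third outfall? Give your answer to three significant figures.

Below outfall 1: Q → 561.1 L/s, C = (496.0·2.000 + 65.10·19.00)/561.1 = 3.972 mg/L.
Below outfall 2: Q → 643.1 L/s, C = (561.1·3.972 + 82.00·45.30)/643.1 = 9.242 mg/L.
Below outfall 3: Q → 706.2 L/s, C = (643.1·9.242 + 63.10·32.80)/706.2 = 11.35 mg/L.

11.3 mg/L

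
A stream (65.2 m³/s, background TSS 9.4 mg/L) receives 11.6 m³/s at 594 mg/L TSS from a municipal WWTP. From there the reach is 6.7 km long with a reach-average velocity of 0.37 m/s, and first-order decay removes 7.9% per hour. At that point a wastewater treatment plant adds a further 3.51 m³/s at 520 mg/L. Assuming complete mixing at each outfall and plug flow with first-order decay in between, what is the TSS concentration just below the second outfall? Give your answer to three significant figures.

84.5 mg/L

Flow-weighted average: C = (65.20·9.400 + 11.60·594.0) / 76.80 = 7503/76.80 = 97.70 mg/L; combined flow 76.80 m³/s.
Travel time t = 6.7·1000 / 0.37 = 18110 s = 5.030 h.
7.9%/h lost → k = −ln(1 − 0.079) = 0.08230 h⁻¹.
Decay over the reach: 97.70·exp(−kt) = 97.70·0.6610 = 64.58 mg/L.
Second outfall: C = (76.80·64.58 + 3.510·520.0)/80.31 = 84.49 mg/L.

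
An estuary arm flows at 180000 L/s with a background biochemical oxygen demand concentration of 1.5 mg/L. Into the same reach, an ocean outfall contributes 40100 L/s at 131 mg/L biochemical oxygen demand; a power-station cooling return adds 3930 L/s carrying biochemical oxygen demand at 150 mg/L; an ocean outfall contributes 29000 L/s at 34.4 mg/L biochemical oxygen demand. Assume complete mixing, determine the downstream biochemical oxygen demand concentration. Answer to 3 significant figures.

Flow-weighted average: C = (180000·1.500 + 40100·131.0 + 3930·150.0 + 29000·34.40) / 253000 = 7110000/253000 = 28.10 mg/L.

28.1 mg/L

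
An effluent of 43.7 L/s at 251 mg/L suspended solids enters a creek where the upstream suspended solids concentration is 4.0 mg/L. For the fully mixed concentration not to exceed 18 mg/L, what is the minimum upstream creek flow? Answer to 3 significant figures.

727 L/s

Set C_mix = 18: (Q·4.000 + 43.70·251.0) / (Q + 43.70) = 18
→ Q = 43.70·(251.0 − 18)/(18 − 4.000) = 727.3 L/s.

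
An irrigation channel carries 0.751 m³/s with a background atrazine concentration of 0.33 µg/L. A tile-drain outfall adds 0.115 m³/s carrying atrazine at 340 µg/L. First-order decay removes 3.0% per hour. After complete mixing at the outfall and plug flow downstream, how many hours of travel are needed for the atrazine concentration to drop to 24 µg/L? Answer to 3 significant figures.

Flow-weighted average: C = (0.7510·0.3300 + 0.1150·340.0) / 0.8660 = 39.35/0.8660 = 45.44 µg/L.
3.0%/h lost → k = −ln(1 − 0.03) = 0.03046 h⁻¹.
45.44·exp(−k·t) = 24 → t = ln(45.44/24)/k = 75440 s = 20.95 h.

21.0 h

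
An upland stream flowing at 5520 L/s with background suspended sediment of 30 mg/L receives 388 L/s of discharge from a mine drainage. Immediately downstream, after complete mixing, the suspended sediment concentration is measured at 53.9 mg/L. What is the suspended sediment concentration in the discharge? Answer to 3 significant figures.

394 mg/L

Mass balance: 5520·30.00 + 388.0·Cₑ = 5908·53.90
→ Cₑ = (5908·53.90 − 5520·30.00) / 388.0 = 393.9 mg/L.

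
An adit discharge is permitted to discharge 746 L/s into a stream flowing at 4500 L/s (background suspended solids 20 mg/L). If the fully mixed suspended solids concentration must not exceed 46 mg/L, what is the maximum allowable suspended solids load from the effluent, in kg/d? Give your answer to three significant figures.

13100 kg/d

Mass balance at the limit: 4500·20.00 + 746.0·Cₑ = 5246·46 → Cₑ = 202.8 mg/L.
746.0 L/s = 0.7460 m³/s. Load = 0.7460 m³/s × 202.8 g/m³ × 86 400 s/d = 13070 kg/d.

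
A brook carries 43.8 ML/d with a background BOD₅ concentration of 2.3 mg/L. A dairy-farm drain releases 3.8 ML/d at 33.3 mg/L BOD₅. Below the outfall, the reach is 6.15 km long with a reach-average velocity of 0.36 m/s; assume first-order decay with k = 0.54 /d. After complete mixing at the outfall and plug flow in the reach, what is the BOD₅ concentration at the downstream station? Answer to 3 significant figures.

After mixing, C = (43.80·2.300 + 3.800·33.30) / 47.60 = 227.3/47.60 = 4.775 mg/L.
Travel time t = 6.15·1000 / 0.36 = 17080 s = 4.745 h.
Decay over the reach: 4.775·exp(−kt) = 4.775·0.8987 = 4.291 mg/L.

4.29 mg/L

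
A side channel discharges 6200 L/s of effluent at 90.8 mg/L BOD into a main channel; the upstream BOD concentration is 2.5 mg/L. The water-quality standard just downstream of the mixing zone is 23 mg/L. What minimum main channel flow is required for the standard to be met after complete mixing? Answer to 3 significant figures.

Set C_mix = 23: (Q·2.500 + 6200·90.80) / (Q + 6200) = 23
→ Q = 6200·(90.80 − 23)/(23 − 2.500) = 20510 L/s.

20500 L/s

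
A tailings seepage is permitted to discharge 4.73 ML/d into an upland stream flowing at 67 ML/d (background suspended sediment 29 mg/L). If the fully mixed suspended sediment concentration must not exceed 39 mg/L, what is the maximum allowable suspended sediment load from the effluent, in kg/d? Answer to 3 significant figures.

Mass balance at the limit: 67.00·29.00 + 4.730·Cₑ = 71.73·39 → Cₑ = 180.6 mg/L.
4.730 ML/d = 0.05475 m³/s. Load = 0.05475 m³/s × 180.6 g/m³ × 86 400 s/d = 854.5 kg/d.

854 kg/d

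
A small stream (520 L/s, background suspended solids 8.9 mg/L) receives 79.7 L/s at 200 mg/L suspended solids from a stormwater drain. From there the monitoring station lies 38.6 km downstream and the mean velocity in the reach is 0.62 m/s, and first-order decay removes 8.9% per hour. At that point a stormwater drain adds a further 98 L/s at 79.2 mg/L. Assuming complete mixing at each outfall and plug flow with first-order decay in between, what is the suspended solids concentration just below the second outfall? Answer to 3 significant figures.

17.0 mg/L

Flow-weighted average: C = (520.0·8.900 + 79.70·200.0) / 599.7 = 20570/599.7 = 34.30 mg/L; combined flow 599.7 L/s.
Travel time t = 38.6·1000 / 0.62 = 62260 s = 17.29 h.
8.9%/h lost → k = −ln(1 − 0.089) = 0.09321 h⁻¹.
After decay, C = 34.30 × e^(−kt) = 34.30 × 0.1995 = 6.842 mg/L.
Second outfall: C = (599.7·6.842 + 98.00·79.20)/697.7 = 17.01 mg/L.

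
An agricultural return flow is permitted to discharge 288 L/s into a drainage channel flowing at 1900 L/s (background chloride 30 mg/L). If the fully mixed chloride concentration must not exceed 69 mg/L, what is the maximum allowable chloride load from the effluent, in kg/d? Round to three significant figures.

8120 kg/d

Mass balance at the limit: 1900·30.00 + 288.0·Cₑ = 2188·69 → Cₑ = 326.3 mg/L.
288.0 L/s = 0.2880 m³/s. Load = 0.2880 m³/s × 326.3 g/m³ × 86 400 s/d = 8119 kg/d.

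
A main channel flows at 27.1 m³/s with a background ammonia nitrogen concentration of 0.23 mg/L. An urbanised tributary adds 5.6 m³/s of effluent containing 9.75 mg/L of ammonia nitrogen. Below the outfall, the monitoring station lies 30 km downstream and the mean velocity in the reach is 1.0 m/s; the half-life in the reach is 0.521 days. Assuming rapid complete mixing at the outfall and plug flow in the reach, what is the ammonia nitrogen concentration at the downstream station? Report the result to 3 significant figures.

After mixing, C = (27.10·0.2300 + 5.600·9.750) / 32.70 = 60.83/32.70 = 1.860 mg/L.
Travel time t = 30·1000 / 1.0 = 30000 s = 8.333 h.
Half-life 0.521 d → k = ln 2 / 0.521 = 1.330 d⁻¹.
After decay, C = 1.860 × e^(−kt) = 1.860 × 0.6301 = 1.172 mg/L.

1.17 mg/L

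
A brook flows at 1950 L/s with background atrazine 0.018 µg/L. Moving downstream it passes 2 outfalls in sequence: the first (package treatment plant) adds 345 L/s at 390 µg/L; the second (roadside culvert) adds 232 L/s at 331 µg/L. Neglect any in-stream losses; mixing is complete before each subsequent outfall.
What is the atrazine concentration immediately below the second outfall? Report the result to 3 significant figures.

Below outfall 1: Q → 2295 L/s, C = (1950·0.01800 + 345.0·390.0)/2295 = 58.64 µg/L.
Below outfall 2: Q → 2527 L/s, C = (2295·58.64 + 232.0·331.0)/2527 = 83.65 µg/L.

83.6 µg/L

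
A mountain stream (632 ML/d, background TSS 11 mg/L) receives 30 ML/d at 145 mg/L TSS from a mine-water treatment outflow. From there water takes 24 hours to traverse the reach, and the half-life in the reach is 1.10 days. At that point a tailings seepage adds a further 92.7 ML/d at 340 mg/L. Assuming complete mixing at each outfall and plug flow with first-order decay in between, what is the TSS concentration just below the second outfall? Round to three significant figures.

49.7 mg/L

Conservation of mass: C = (632.0·11.00 + 30.00·145.0) / 662.0 = 11300/662.0 = 17.07 mg/L; combined flow 662.0 ML/d.
Half-life 1.10 d → k = ln 2 / 1.10 = 0.6301 d⁻¹.
After decay, C = 17.07 × e^(−kt) = 17.07 × 0.5325 = 9.091 mg/L.
Second outfall: C = (662.0·9.091 + 92.70·340.0)/754.7 = 49.74 mg/L.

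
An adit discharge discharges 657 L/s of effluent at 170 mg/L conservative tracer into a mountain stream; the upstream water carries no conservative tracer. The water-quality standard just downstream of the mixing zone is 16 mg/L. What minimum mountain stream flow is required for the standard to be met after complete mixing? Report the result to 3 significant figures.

6320 L/s

Set C_mix = 16: (Q·0 + 657.0·170.0) / (Q + 657.0) = 16
→ Q = 657.0·(170.0 − 16)/(16 − 0) = 6324 L/s.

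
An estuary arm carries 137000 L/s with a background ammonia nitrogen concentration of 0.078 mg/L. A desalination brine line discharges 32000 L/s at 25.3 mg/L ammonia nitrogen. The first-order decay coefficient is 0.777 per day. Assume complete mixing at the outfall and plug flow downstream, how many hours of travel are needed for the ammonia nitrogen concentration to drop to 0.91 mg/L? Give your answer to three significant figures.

After mixing, C = (137000·0.07800 + 32000·25.30) / 169000 = 820300/169000 = 4.854 mg/L.
4.854·exp(−k·t) = 0.91 → t = ln(4.854/0.91)/k = 186200 s = 51.71 h.

51.7 h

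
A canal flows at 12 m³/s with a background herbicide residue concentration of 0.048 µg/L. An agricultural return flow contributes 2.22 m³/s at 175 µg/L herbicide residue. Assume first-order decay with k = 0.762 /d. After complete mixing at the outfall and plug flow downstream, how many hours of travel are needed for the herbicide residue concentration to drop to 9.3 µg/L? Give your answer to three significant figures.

Flow-weighted average: C = (12.00·0.04800 + 2.220·175.0) / 14.22 = 389.1/14.22 = 27.36 µg/L.
27.36·exp(−k·t) = 9.3 → t = ln(27.36/9.3)/k = 122400 s = 33.99 h.

34.0 h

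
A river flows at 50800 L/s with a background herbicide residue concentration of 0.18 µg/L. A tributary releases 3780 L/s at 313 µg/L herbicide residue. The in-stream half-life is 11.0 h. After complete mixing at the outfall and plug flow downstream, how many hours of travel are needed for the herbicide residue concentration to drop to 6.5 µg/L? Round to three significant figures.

19.2 h

Conservation of mass: C = (50800·0.1800 + 3780·313.0) / 54580 = 1192000/54580 = 21.84 µg/L.
Half-life 11.0 h → k = ln 2 / 11.0 = 0.06301 h⁻¹ = 1.512 d⁻¹.
21.84·exp(−k·t) = 6.5 → t = ln(21.84/6.5)/k = 69250 s = 19.24 h.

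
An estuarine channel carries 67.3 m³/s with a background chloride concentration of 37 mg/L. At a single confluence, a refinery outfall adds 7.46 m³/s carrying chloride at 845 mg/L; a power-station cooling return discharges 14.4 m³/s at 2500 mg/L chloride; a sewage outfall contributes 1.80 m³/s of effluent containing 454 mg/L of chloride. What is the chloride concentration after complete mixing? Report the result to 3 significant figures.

Conservation of mass: C = (67.30·37.00 + 7.460·845.0 + 14.40·2500 + 1.800·454.0) / 90.96 = 45610/90.96 = 501.4 mg/L.

501 mg/L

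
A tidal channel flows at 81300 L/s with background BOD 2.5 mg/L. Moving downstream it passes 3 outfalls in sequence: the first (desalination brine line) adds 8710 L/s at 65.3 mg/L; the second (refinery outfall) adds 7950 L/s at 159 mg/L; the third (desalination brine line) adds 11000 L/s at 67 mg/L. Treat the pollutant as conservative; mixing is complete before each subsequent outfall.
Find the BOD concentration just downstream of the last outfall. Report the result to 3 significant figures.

25.5 mg/L

Below outfall 1: Q → 90010 L/s, C = (81300·2.500 + 8710·65.30)/90010 = 8.577 mg/L.
Below outfall 2: Q → 97960 L/s, C = (90010·8.577 + 7950·159.0)/97960 = 20.78 mg/L.
Below outfall 3: Q → 109000 L/s, C = (97960·20.78 + 11000·67.00)/109000 = 25.45 mg/L.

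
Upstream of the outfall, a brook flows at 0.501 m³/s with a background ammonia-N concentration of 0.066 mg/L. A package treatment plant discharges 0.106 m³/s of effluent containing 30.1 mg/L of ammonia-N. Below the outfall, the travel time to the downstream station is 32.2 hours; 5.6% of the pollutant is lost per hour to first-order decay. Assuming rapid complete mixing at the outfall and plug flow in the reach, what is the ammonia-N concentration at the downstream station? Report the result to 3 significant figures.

Mixed concentration C = ΣQC/ΣQ = (0.5010·0.06600 + 0.1060·30.10) / 0.6070 = 3.224/0.6070 = 5.311 mg/L.
5.6%/h lost → k = −ln(1 − 0.056) = 0.05763 h⁻¹.
After decay, C = 5.311 × e^(−kt) = 5.311 × 0.1564 = 0.8303 mg/L.

0.830 mg/L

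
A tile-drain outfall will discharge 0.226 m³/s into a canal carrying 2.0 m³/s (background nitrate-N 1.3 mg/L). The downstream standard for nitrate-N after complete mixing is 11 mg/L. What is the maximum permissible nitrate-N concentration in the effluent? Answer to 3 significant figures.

96.8 mg/L

At the limit, (Qr·Cr + Qe·Cₑ)/(Qr + Qe) = 11:
Cₑ = (2.226·11 − 2.000·1.300) / 0.2260 = 96.84 mg/L.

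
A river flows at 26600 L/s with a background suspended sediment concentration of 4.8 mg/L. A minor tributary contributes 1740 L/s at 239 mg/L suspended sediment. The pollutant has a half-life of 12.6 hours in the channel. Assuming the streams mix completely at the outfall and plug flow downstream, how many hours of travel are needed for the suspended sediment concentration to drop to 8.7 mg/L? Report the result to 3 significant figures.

After mixing, C = (26600·4.800 + 1740·239.0) / 28340 = 543500/28340 = 19.18 mg/L.
Half-life 12.6 h → k = ln 2 / 12.6 = 0.05501 h⁻¹ = 1.320 d⁻¹.
19.18·exp(−k·t) = 8.7 → t = ln(19.18/8.7)/k = 51730 s = 14.37 h.

14.4 h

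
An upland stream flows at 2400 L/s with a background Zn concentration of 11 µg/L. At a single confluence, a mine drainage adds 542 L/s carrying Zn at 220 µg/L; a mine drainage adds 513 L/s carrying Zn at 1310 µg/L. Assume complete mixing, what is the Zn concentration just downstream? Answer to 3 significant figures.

Mass balance: C = (2400·11.00 + 542.0·220.0 + 513.0·1310) / 3455 = 817700/3455 = 236.7 µg/L.

237 µg/L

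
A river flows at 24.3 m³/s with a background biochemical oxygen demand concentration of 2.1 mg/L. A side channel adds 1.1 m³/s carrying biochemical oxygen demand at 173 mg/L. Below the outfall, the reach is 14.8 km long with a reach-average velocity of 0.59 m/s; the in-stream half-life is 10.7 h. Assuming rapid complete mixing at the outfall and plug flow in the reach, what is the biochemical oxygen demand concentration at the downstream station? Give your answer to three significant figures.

Mixed concentration C = ΣQC/ΣQ = (24.30·2.100 + 1.100·173.0) / 25.40 = 241.3/25.40 = 9.501 mg/L.
Travel time t = 14.8·1000 / 0.59 = 25080 s = 6.968 h.
Half-life 10.7 h → k = ln 2 / 10.7 = 0.06478 h⁻¹ = 1.555 d⁻¹.
Decay over the reach: 9.501·exp(−kt) = 9.501·0.6367 = 6.050 mg/L.

6.05 mg/L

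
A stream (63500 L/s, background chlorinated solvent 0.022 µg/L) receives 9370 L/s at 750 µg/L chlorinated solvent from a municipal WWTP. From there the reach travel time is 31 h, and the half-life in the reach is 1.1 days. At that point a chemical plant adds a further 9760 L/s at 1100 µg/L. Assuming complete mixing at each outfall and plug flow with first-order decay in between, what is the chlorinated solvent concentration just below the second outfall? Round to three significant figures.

Conservation of mass: C = (63500·0.02200 + 9370·750.0) / 72870 = 7029000/72870 = 96.46 µg/L; combined flow 72870 L/s.
Half-life 1.1 d → k = ln 2 / 1.1 = 0.6301 d⁻¹.
Applying C = C₀e^(−kt): 96.46 × 0.4431 = 42.74 µg/L.
Second outfall: C = (72870·42.74 + 9760·1100)/82630 = 167.6 µg/L.

168 µg/L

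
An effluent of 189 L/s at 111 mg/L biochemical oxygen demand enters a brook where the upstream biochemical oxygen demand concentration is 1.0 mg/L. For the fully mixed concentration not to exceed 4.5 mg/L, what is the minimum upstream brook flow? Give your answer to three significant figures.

5750 L/s

Set C_mix = 4.5: (Q·1.000 + 189.0·111.0) / (Q + 189.0) = 4.5
→ Q = 189.0·(111.0 − 4.5)/(4.5 − 1.000) = 5751 L/s.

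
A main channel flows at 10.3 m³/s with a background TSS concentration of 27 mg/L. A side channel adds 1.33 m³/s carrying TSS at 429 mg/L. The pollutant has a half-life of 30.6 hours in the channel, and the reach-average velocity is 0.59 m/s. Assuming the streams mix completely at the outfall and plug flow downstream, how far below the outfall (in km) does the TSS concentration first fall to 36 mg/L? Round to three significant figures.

Mixed concentration C = ΣQC/ΣQ = (10.30·27.00 + 1.330·429.0) / 11.63 = 848.7/11.63 = 72.97 mg/L.
Half-life 30.6 h → k = ln 2 / 30.6 = 0.02265 h⁻¹ = 0.5436 d⁻¹.
Set 72.97·exp(−k·t) = 36 → t = ln(72.97/36)/k = 112300 s = 31.19 h.
Distance = v·t = 0.59·112300 = 66250 m = 66.25 km.

66.3 km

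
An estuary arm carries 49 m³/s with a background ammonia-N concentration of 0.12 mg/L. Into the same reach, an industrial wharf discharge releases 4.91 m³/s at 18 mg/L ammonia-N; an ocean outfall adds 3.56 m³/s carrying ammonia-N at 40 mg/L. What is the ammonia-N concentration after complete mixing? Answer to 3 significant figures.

After mixing, C = (49.00·0.1200 + 4.910·18.00 + 3.560·40.00) / 57.47 = 236.7/57.47 = 4.118 mg/L.

4.12 mg/L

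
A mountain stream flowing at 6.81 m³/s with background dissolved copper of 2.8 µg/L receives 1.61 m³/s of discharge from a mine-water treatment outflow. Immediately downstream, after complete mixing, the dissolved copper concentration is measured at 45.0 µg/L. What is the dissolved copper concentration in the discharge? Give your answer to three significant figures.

223 µg/L

Mass balance: 6.810·2.800 + 1.610·Cₑ = 8.420·45.00
→ Cₑ = (8.420·45.00 − 6.810·2.800) / 1.610 = 223.5 µg/L.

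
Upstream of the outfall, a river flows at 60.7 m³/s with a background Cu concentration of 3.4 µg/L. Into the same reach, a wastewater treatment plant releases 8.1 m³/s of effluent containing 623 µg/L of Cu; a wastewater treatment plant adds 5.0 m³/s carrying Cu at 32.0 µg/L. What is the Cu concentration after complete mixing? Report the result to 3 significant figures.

73.3 µg/L

After mixing, C = (60.70·3.400 + 8.100·623.0 + 5.000·32.00) / 73.80 = 5413/73.80 = 73.34 µg/L.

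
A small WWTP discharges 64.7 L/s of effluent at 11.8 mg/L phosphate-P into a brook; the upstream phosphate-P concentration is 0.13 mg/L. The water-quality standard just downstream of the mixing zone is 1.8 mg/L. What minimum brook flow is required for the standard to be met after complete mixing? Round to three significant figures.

Set C_mix = 1.8: (Q·0.1300 + 64.70·11.80) / (Q + 64.70) = 1.8
→ Q = 64.70·(11.80 − 1.8)/(1.8 − 0.1300) = 387.4 L/s.

387 L/s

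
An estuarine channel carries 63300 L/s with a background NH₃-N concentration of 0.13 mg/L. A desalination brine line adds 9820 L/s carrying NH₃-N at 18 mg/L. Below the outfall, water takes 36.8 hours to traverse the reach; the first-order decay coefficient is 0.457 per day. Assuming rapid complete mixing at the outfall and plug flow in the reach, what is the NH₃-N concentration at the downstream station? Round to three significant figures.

1.26 mg/L

Conservation of mass: C = (63300·0.1300 + 9820·18.00) / 73120 = 185000/73120 = 2.530 mg/L.
First-order decay: C = 2.530·exp(−k·t) = 2.530·0.4962 = 1.255 mg/L.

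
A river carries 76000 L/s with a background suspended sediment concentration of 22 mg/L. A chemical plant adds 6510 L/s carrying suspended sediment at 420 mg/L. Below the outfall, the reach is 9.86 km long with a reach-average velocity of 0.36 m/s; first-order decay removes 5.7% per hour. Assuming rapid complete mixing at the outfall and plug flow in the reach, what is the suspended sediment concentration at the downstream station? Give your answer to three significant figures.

Mixed concentration C = ΣQC/ΣQ = (76000·22.00 + 6510·420.0) / 82510 = 4406000/82510 = 53.40 mg/L.
Travel time t = 9.86·1000 / 0.36 = 27390 s = 7.608 h.
5.7%/h lost → k = −ln(1 − 0.057) = 0.05869 h⁻¹.
First-order decay: C = 53.40·exp(−k·t) = 53.40·0.6399 = 34.17 mg/L.

34.2 mg/L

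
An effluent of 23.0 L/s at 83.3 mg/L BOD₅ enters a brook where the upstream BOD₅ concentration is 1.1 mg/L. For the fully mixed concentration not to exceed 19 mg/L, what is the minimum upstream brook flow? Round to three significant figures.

82.6 L/s

Set C_mix = 19: (Q·1.100 + 23.00·83.30) / (Q + 23.00) = 19
→ Q = 23.00·(83.30 − 19)/(19 − 1.100) = 82.62 L/s.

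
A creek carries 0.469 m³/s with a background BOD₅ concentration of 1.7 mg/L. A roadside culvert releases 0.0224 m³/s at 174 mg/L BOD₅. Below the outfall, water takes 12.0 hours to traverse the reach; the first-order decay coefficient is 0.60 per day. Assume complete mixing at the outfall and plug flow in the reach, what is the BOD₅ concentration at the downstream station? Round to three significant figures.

7.08 mg/L

Mixed concentration C = ΣQC/ΣQ = (0.4690·1.700 + 0.02240·174.0) / 0.4914 = 4.695/0.4914 = 9.554 mg/L.
After decay, C = 9.554 × e^(−kt) = 9.554 × 0.7408 = 7.078 mg/L.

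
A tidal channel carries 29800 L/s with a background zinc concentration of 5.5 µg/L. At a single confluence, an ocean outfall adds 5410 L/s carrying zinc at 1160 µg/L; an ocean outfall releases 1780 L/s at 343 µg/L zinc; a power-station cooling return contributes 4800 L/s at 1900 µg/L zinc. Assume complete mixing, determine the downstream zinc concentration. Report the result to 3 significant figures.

Mass balance: C = (29800·5.500 + 5410·1160 + 1780·343.0 + 4800·1900) / 41790 = 16170000/41790 = 386.9 µg/L.

387 µg/L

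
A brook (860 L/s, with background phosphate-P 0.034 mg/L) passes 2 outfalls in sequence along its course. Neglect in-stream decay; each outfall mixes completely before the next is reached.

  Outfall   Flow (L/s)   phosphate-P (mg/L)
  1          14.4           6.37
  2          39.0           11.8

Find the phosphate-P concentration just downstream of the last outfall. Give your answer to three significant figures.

0.636 mg/L

Below outfall 1: Q → 874.4 L/s, C = (860.0·0.03400 + 14.40·6.370)/874.4 = 0.1383 mg/L.
Below outfall 2: Q → 913.4 L/s, C = (874.4·0.1383 + 39.00·11.80)/913.4 = 0.6363 mg/L.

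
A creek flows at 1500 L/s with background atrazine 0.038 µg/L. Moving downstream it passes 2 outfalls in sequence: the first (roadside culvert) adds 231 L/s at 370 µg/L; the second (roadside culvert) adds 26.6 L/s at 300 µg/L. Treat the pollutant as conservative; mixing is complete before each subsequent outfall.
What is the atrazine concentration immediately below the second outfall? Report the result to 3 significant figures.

Outfall 1: combined Q = 1731 L/s; C = (1500·0.03800 + 231.0·370.0)/1731 = 49.41 µg/L.
Outfall 2: combined Q = 1758 L/s; C = (1731·49.41 + 26.60·300.0)/1758 = 53.20 µg/L.

53.2 µg/L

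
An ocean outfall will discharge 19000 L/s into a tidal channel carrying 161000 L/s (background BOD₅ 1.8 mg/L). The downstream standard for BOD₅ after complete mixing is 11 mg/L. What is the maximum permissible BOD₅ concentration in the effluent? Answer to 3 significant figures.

At the limit, (Qr·Cr + Qe·Cₑ)/(Qr + Qe) = 11:
Cₑ = (180000·11 − 161000·1.800) / 19000 = 88.96 mg/L.

89.0 mg/L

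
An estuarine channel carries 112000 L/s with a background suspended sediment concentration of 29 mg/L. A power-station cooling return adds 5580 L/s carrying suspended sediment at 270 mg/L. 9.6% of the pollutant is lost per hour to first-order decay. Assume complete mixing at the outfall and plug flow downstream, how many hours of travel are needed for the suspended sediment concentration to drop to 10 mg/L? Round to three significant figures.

Flow-weighted average: C = (112000·29.00 + 5580·270.0) / 117600 = 4755000/117600 = 40.44 mg/L.
9.6%/h lost → k = −ln(1 − 0.096) = 0.1009 h⁻¹.
40.44·exp(−k·t) = 10 → t = ln(40.44/10)/k = 49840 s = 13.84 h.

13.8 h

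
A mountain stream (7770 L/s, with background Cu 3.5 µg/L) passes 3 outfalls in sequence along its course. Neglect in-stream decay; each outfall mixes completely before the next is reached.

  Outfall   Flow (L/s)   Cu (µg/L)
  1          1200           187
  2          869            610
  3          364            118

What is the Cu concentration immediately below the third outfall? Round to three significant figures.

Below outfall 1: Q → 8970 L/s, C = (7770·3.500 + 1200·187.0)/8970 = 28.05 µg/L.
Below outfall 2: Q → 9839 L/s, C = (8970·28.05 + 869.0·610.0)/9839 = 79.45 µg/L.
Below outfall 3: Q → 10200 L/s, C = (9839·79.45 + 364.0·118.0)/10200 = 80.82 µg/L.

80.8 µg/L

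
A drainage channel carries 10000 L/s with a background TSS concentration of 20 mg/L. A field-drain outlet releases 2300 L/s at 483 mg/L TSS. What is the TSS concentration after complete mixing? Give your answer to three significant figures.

Conservation of mass: C = (10000·20.00 + 2300·483.0) / 12300 = 1311000/12300 = 106.6 mg/L.

107 mg/L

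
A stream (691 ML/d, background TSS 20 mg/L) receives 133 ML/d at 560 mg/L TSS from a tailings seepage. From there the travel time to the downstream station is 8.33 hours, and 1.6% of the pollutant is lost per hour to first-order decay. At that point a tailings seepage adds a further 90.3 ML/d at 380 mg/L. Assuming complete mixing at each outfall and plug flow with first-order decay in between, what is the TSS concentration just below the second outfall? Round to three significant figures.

122 mg/L

Conservation of mass: C = (691.0·20.00 + 133.0·560.0) / 824.0 = 88300/824.0 = 107.2 mg/L; combined flow 824.0 ML/d.
1.6%/h lost → k = −ln(1 − 0.016) = 0.01613 h⁻¹.
First-order decay: C = 107.2·exp(−k·t) = 107.2·0.8743 = 93.69 mg/L.
At the second outfall, C = (824.0·93.69 + 90.30·380.0) / (824.0 + 90.30) = 122.0 mg/L.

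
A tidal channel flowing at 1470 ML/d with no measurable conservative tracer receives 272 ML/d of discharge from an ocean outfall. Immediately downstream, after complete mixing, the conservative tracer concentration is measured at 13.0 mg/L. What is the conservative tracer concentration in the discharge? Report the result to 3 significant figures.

83.3 mg/L

Mass balance: 1470·0 + 272.0·Cₑ = 1742·13.00
→ Cₑ = (1742·13.00 − 1470·0) / 272.0 = 83.26 mg/L.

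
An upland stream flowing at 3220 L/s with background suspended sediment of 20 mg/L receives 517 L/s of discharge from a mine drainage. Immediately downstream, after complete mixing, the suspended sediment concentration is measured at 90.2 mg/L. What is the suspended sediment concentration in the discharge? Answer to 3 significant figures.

Mass balance: 3220·20.00 + 517.0·Cₑ = 3737·90.20
→ Cₑ = (3737·90.20 − 3220·20.00) / 517.0 = 527.4 mg/L.

527 mg/L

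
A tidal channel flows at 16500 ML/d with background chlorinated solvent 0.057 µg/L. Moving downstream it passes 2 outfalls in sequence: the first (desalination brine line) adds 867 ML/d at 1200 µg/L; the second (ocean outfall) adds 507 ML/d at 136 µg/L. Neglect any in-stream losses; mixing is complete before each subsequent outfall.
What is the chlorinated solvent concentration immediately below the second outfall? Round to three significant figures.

Outfall 1: combined Q = 17370 ML/d; C = (16500·0.05700 + 867.0·1200)/17370 = 59.96 µg/L.
Outfall 2: combined Q = 17870 ML/d; C = (17370·59.96 + 507.0·136.0)/17870 = 62.12 µg/L.

62.1 µg/L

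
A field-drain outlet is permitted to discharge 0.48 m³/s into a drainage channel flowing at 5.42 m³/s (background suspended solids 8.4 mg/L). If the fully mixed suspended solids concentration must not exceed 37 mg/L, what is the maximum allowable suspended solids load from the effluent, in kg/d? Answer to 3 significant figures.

Mass balance at the limit: 5.420·8.400 + 0.4800·Cₑ = 5.900·37 → Cₑ = 359.9 mg/L.
Load = 0.4800 m³/s × 359.9 g/m³ × 86 400 s/d = 14930 kg/d.

14900 kg/d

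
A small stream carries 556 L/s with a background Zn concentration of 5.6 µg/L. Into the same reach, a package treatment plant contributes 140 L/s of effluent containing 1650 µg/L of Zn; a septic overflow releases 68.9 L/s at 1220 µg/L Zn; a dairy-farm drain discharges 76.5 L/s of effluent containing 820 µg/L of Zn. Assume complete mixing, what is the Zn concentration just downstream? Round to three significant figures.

Flow-weighted average: C = (556.0·5.600 + 140.0·1650 + 68.90·1220 + 76.50·820.0) / 841.4 = 380900/841.4 = 452.7 µg/L.

453 µg/L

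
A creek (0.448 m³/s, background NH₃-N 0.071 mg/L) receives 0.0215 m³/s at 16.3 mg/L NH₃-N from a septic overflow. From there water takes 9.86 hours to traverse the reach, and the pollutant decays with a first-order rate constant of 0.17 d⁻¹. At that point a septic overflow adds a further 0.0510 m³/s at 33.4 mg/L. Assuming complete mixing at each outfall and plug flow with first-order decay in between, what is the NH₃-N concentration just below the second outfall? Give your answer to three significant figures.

3.96 mg/L

Flow-weighted average: C = (0.4480·0.07100 + 0.02150·16.30) / 0.4695 = 0.3823/0.4695 = 0.8142 mg/L; combined flow 0.4695 m³/s.
Decay over the reach: 0.8142·exp(−kt) = 0.8142·0.9325 = 0.7593 mg/L.
At the second outfall, C = (0.4695·0.7593 + 0.05100·33.40) / (0.4695 + 0.05100) = 3.957 mg/L.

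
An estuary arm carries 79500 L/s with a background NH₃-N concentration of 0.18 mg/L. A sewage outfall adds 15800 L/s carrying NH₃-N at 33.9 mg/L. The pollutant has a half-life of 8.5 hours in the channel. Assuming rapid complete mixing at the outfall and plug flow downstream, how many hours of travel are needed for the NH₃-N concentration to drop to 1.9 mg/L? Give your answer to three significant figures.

13.6 h

Mixed concentration C = ΣQC/ΣQ = (79500·0.1800 + 15800·33.90) / 95300 = 549900/95300 = 5.771 mg/L.
Half-life 8.5 h → k = ln 2 / 8.5 = 0.08155 h⁻¹ = 1.957 d⁻¹.
5.771·exp(−k·t) = 1.9 → t = ln(5.771/1.9)/k = 49040 s = 13.62 h.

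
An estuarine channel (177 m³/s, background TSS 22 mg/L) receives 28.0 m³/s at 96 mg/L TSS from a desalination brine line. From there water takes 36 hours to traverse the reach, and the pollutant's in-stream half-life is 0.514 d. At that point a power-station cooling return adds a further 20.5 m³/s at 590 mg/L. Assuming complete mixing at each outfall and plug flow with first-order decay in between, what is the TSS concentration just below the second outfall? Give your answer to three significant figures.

Conservation of mass: C = (177.0·22.00 + 28.00·96.00) / 205.0 = 6582/205.0 = 32.11 mg/L; combined flow 205.0 m³/s.
Half-life 0.514 d → k = ln 2 / 0.514 = 1.349 d⁻¹.
Applying C = C₀e^(−kt): 32.11 × 0.1323 = 4.247 mg/L.
At the second outfall, C = (205.0·4.247 + 20.50·590.0) / (205.0 + 20.50) = 57.50 mg/L.

57.5 mg/L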